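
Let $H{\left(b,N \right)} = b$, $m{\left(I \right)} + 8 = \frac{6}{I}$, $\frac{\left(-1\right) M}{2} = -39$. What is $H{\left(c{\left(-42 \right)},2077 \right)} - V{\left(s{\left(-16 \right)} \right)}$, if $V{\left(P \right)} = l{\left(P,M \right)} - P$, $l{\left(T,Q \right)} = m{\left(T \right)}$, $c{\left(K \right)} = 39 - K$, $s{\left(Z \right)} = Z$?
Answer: $\frac{587}{8} \approx 73.375$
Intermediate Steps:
$M = 78$ ($M = \left(-2\right) \left(-39\right) = 78$)
$m{\left(I \right)} = -8 + \frac{6}{I}$
$l{\left(T,Q \right)} = -8 + \frac{6}{T}$
$V{\left(P \right)} = -8 - P + \frac{6}{P}$ ($V{\left(P \right)} = \left(-8 + \frac{6}{P}\right) - P = -8 - P + \frac{6}{P}$)
$H{\left(c{\left(-42 \right)},2077 \right)} - V{\left(s{\left(-16 \right)} \right)} = \left(39 - -42\right) - \left(-8 - -16 + \frac{6}{-16}\right) = \left(39 + 42\right) - \left(-8 + 16 + 6 \left(- \frac{1}{16}\right)\right) = 81 - \left(-8 + 16 - \frac{3}{8}\right) = 81 - \frac{61}{8} = \frac{587}{8}$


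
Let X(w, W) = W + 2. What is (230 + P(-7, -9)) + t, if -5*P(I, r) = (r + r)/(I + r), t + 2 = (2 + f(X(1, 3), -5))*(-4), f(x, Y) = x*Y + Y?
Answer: 13591/40 ≈ 339.77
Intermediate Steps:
X(w, W) = 2 + W
f(x, Y) = Y + Y*x (f(x, Y) = Y*x + Y = Y + Y*x)
t = 110 (t = -2 + (2 - 5*(1 + (2 + 3)))*(-4) = -2 + (2 - 5*(1 + 5))*(-4) = -2 + (2 - 5*6)*(-4) = -2 + (2 - 30)*(-4) = -2 - 28*(-4) = -2 + 112 = 110)
P(I, r) = -2*r/(5*(I + r)) (P(I, r) = -(r + r)/(5*(I + r)) = -2*r/(5*(I + r)))
(230 + P(-7, -9)) + t = (230 - 2*(-9)/(5*(-7) + 5*(-9))) + 110 = (230 - 2*(-9)/(-35 - 45)) + 110 = (230 - 2*(-9)/(-80)) + 110 = (230 - 2*(-9)*(-1/80)) + 110 = (230 - 9/40) + 110 = 9191/40 + 110 = 13591/40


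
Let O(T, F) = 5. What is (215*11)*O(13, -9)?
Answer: 11825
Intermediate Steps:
(215*11)*O(13, -9) = (215*11)*5 = 2365*5 = 11825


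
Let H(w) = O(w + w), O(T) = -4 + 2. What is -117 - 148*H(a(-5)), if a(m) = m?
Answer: 179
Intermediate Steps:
O(T) = -2
H(w) = -2
-117 - 148*H(a(-5)) = -117 - 148*(-2) = -117 + 296 = 179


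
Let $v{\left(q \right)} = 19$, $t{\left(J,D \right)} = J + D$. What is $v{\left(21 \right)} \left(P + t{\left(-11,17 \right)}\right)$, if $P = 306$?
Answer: $5928$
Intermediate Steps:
$t{\left(J,D \right)} = D + J$
$v{\left(21 \right)} \left(P + t{\left(-11,17 \right)}\right) = 19 \left(306 + \left(17 - 11\right)\right) = 19 \left(306 + 6\right) = 19 \cdot 312 = 5928$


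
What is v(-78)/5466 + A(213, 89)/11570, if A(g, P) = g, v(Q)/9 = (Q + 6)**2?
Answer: 90162363/10540270 ≈ 8.5541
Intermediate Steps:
v(Q) = 9*(6 + Q)**2 (v(Q) = 9*(Q + 6)**2 = 9*(6 + Q)**2)
v(-78)/5466 + A(213, 89)/11570 = (9*(6 - 78)**2)/5466 + 213/11570 = (9*(-72)**2)*(1/5466) + 213*(1/11570) = (9*5184)*(1/5466) + 213/11570 = 46656*(1/5466) + 213/11570 = 7776/911 + 213/11570 = 90162363/10540270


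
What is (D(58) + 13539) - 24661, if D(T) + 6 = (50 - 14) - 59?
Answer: -11151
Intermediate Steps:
D(T) = -29 (D(T) = -6 + ((50 - 14) - 59) = -6 + (36 - 59) = -6 - 23 = -29)
(D(58) + 13539) - 24661 = (-29 + 13539) - 24661 = 13510 - 24661 = -11151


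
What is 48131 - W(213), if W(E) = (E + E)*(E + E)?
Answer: -133345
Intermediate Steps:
W(E) = 4*E² (W(E) = (2*E)*(2*E) = 4*E²)
48131 - W(213) = 48131 - 4*213² = 48131 - 4*45369 = 48131 - 1*181476 = 48131 - 181476 = -133345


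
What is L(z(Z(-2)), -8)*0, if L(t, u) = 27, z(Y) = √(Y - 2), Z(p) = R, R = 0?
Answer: 0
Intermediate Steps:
Z(p) = 0
z(Y) = √(-2 + Y)
L(z(Z(-2)), -8)*0 = 27*0 = 0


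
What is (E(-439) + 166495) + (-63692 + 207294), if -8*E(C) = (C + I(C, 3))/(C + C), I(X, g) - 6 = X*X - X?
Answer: 2178314055/7024 ≈ 3.1012e+5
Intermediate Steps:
I(X, g) = 6 + X² - X (I(X, g) = 6 + (X*X - X) = 6 + (X² - X) = 6 + X² - X)
E(C) = -(6 + C²)/(16*C) (E(C) = -(C + (6 + C² - C))/(8*(C + C)) = -(6 + C²)/(8*(2*C)) = -(6 + C²)*1/(2*C)/8 = -(6 + C²)/(16*C))
(E(-439) + 166495) + (-63692 + 207294) = ((1/16)*(-6 - 1*(-439)²)/(-439) + 166495) + (-63692 + 207294) = ((1/16)*(-1/439)*(-6 - 1*192721) + 166495) + 143602 = ((1/16)*(-1/439)*(-6 - 192721) + 166495) + 143602 = ((1/16)*(-1/439)*(-192727) + 166495) + 143602 = (192727/7024 + 166495) + 143602 = 1169653607/7024 + 143602 = 2178314055/7024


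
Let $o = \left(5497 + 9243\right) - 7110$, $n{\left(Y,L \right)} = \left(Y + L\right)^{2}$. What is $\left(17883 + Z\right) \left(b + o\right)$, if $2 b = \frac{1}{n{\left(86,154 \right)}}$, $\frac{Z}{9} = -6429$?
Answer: $- \frac{1952205698221}{6400} \approx -3.0503 \cdot 10^{8}$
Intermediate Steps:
$Z = -57861$ ($Z = 9 \left(-6429\right) = -57861$)
$n{\left(Y,L \right)} = \left(L + Y\right)^{2}$
$o = 7630$ ($o = 14740 - 7110 = 7630$)
$b = \frac{1}{115200}$ ($b = \frac{1}{2 \left(154 + 86\right)^{2}} = \frac{1}{2 \cdot 240^{2}} = \frac{1}{2 \cdot 57600} = \frac{1}{2} \cdot \frac{1}{57600} = \frac{1}{115200} \approx 8.6806 \cdot 10^{-6}$)
$\left(17883 + Z\right) \left(b + o\right) = \left(17883 - 57861\right) \left(\frac{1}{115200} + 7630\right) = \left(-39978\right) \frac{878976001}{115200} = - \frac{1952205698221}{6400}$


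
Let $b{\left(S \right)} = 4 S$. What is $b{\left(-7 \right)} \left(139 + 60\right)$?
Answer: $-5572$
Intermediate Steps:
$b{\left(-7 \right)} \left(139 + 60\right) = 4 \left(-7\right) \left(139 + 60\right) = \left(-28\right) 199 = -5572$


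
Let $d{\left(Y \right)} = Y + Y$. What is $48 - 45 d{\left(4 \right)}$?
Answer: $-312$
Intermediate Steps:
$d{\left(Y \right)} = 2 Y$
$48 - 45 d{\left(4 \right)} = 48 - 45 \cdot 2 \cdot 4 = 48 - 360 = -312$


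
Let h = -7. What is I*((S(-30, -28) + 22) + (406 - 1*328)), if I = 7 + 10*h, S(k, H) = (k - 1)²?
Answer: -66843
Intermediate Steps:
S(k, H) = (-1 + k)²
I = -63 (I = 7 + 10*(-7) = 7 - 70 = -63)
I*((S(-30, -28) + 22) + (406 - 1*328)) = -63*(((-1 - 30)² + 22) + (406 - 1*328)) = -63*(((-31)² + 22) + (406 - 328)) = -63*((961 + 22) + 78) = -63*(983 + 78) = -63*1061 = -66843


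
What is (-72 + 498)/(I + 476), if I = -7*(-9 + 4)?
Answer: 426/511 ≈ 0.83366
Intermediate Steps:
I = 35 (I = -7*(-5) = 35)
(-72 + 498)/(I + 476) = (-72 + 498)/(35 + 476) = 426/511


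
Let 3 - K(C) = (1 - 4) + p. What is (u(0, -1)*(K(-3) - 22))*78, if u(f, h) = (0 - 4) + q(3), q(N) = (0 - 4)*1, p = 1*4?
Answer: 12480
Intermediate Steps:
p = 4
q(N) = -4 (q(N) = -4*1 = -4)
u(f, h) = -8 (u(f, h) = (0 - 4) - 4 = -4 - 4 = -8)
K(C) = 2 (K(C) = 3 - ((1 - 4) + 4) = 3 - (-3 + 4) = 3 - 1*1 = 3 - 1 = 2)
(u(0, -1)*(K(-3) - 22))*78 = -8*(2 - 22)*78 = -8*(-20)*78 = 160*78 = 12480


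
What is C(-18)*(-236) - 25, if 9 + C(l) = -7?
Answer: 3751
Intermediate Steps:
C(l) = -16 (C(l) = -9 - 7 = -16)
C(-18)*(-236) - 25 = -16*(-236) - 25 = 3776 - 25 = 3751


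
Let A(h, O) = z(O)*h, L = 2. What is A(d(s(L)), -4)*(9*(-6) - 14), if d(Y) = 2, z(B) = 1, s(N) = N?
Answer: -136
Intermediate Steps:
A(h, O) = h (A(h, O) = 1*h = h)
A(d(s(L)), -4)*(9*(-6) - 14) = 2*(9*(-6) - 14) = 2*(-54 - 14) = 2*(-68) = -136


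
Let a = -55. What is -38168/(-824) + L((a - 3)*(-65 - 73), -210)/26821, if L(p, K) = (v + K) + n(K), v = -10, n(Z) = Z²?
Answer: 132482631/2762563 ≈ 47.956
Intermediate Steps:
L(p, K) = -10 + K + K² (L(p, K) = (-10 + K) + K² = -10 + K + K²)
-38168/(-824) + L((a - 3)*(-65 - 73), -210)/26821 = -38168/(-824) + (-10 - 210 + (-210)²)/26821 = -38168*(-1/824) + (-10 - 210 + 44100)*(1/26821) = 4771/103 + 43880*(1/26821) = 4771/103 + 43880/26821 = 132482631/2762563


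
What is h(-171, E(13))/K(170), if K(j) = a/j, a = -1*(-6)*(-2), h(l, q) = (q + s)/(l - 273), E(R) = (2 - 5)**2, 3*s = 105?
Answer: 935/666 ≈ 1.4039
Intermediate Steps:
s = 35 (s = (1/3)*105 = 35)
E(R) = 9 (E(R) = (-3)**2 = 9)
h(l, q) = (35 + q)/(-273 + l) (h(l, q) = (q + 35)/(l - 273) = (35 + q)/(-273 + l))
a = -12 (a = 6*(-2) = -12)
K(j) = -12/j
h(-171, E(13))/K(170) = ((35 + 9)/(-273 - 171))/((-12/170)) = (44/(-444))/((-12*1/170)) = (-1/444*44)/(-6/85) = -11/111*(-85/6) = 935/666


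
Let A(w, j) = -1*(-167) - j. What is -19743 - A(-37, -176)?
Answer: -20086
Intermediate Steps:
A(w, j) = 167 - j
-19743 - A(-37, -176) = -19743 - (167 - 1*(-176)) = -19743 - (167 + 176) = -19743 - 1*343 = -19743 - 343 = -20086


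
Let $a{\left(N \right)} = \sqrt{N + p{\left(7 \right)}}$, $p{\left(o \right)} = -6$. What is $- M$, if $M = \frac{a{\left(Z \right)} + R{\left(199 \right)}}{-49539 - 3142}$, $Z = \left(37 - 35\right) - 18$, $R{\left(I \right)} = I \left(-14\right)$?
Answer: $- \frac{2786}{52681} + \frac{i \sqrt{22}}{52681} \approx -0.052884 + 8.9034 \cdot 10^{-5} i$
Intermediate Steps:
$R{\left(I \right)} = - 14 I$
$Z = -16$ ($Z = 2 - 18 = -16$)
$a{\left(N \right)} = \sqrt{-6 + N}$ ($a{\left(N \right)} = \sqrt{N - 6} = \sqrt{-6 + N}$)
$M = \frac{2786}{52681} - \frac{i \sqrt{22}}{52681}$ ($M = \frac{\sqrt{-6 - 16} - 2786}{-49539 - 3142} = \frac{\sqrt{-22} - 2786}{-52681} = \left(i \sqrt{22} - 2786\right) \left(- \frac{1}{52681}\right) = \left(-2786 + i \sqrt{22}\right) \left(- \frac{1}{52681}\right) = \frac{2786}{52681} - \frac{i \sqrt{22}}{52681} \approx 0.052884 - 8.9034 \cdot 10^{-5} i$)
$- M = - (\frac{2786}{52681} - \frac{i \sqrt{22}}{52681}) = - \frac{2786}{52681} + \frac{i \sqrt{22}}{52681}$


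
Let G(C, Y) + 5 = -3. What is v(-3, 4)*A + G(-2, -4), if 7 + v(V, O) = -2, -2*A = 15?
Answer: 119/2 ≈ 59.500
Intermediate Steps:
A = -15/2 (A = -1/2*15 = -15/2 ≈ -7.5000)
G(C, Y) = -8 (G(C, Y) = -5 - 3 = -8)
v(V, O) = -9 (v(V, O) = -7 - 2 = -9)
v(-3, 4)*A + G(-2, -4) = -9*(-15/2) - 8 = 135/2 - 8 = 119/2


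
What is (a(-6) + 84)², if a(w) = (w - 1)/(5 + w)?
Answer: 8281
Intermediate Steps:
a(w) = (-1 + w)/(5 + w)
(a(-6) + 84)² = ((-1 - 6)/(5 - 6) + 84)² = (-7/(-1) + 84)² = (-1*(-7) + 84)² = (7 + 84)² = 91² = 8281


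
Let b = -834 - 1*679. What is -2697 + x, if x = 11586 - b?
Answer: 10402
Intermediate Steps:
b = -1513 (b = -834 - 679 = -1513)
x = 13099 (x = 11586 - 1*(-1513) = 11586 + 1513 = 13099)
-2697 + x = -2697 + 13099 = 10402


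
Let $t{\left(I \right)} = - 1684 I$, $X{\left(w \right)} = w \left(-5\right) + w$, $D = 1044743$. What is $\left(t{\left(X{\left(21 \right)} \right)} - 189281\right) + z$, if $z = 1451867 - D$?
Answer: $359299$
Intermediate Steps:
$X{\left(w \right)} = - 4 w$ ($X{\left(w \right)} = - 5 w + w = - 4 w$)
$z = 407124$ ($z = 1451867 - 1044743 = 407124$)
$\left(t{\left(X{\left(21 \right)} \right)} - 189281\right) + z = \left(- 1684 \left(\left(-4\right) 21\right) - 189281\right) + 407124 = \left(\left(-1684\right) \left(-84\right) - 189281\right) + 407124 = \left(141456 - 189281\right) + 407124 = -47825 + 407124 = 359299$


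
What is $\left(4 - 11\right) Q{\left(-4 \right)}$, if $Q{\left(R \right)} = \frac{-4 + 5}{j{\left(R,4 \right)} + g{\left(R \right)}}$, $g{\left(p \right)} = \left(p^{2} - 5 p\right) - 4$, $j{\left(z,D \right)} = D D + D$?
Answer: $- \frac{7}{52} \approx -0.13462$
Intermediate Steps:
$j{\left(z,D \right)} = D + D^{2}$ ($j{\left(z,D \right)} = D^{2} + D = D + D^{2}$)
$g{\left(p \right)} = -4 + p^{2} - 5 p$
$Q{\left(R \right)} = \frac{1}{16 + R^{2} - 5 R}$ ($Q{\left(R \right)} = \frac{-4 + 5}{4 \left(1 + 4\right) - \left(4 - R^{2} + 5 R\right)} = 1 \frac{1}{4 \cdot 5 - \left(4 - R^{2} + 5 R\right)} = 1 \frac{1}{20 - \left(4 - R^{2} + 5 R\right)} = 1 \frac{1}{16 + R^{2} - 5 R} = \frac{1}{16 + R^{2} - 5 R}$)
$\left(4 - 11\right) Q{\left(-4 \right)} = \frac{4 - 11}{16 + \left(-4\right)^{2} - -20} = - \frac{7}{16 + 16 + 20} = - \frac{7}{52}$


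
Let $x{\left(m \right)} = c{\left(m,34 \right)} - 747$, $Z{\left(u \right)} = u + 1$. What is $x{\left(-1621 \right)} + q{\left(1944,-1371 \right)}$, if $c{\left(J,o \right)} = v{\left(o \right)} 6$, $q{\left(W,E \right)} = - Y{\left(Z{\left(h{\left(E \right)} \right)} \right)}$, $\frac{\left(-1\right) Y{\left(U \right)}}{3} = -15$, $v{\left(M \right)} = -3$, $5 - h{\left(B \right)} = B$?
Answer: $-810$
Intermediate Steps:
$h{\left(B \right)} = 5 - B$
$Z{\left(u \right)} = 1 + u$
$Y{\left(U \right)} = 45$ ($Y{\left(U \right)} = \left(-3\right) \left(-15\right) = 45$)
$q{\left(W,E \right)} = -45$ ($q{\left(W,E \right)} = \left(-1\right) 45 = -45$)
$c{\left(J,o \right)} = -18$ ($c{\left(J,o \right)} = \left(-3\right) 6 = -18$)
$x{\left(m \right)} = -765$ ($x{\left(m \right)} = -18 - 747 = -765$)
$x{\left(-1621 \right)} + q{\left(1944,-1371 \right)} = -765 - 45 = -810$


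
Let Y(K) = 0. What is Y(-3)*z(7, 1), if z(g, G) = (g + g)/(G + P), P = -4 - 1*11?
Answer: 0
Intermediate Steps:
P = -15 (P = -4 - 11 = -15)
z(g, G) = 2*g/(-15 + G) (z(g, G) = (g + g)/(G - 15) = (2*g)/(-15 + G) = 2*g/(-15 + G))
Y(-3)*z(7, 1) = 0*(2*7/(-15 + 1)) = 0*(2*7/(-14)) = 0*(2*7*(-1/14)) = 0*(-1) = 0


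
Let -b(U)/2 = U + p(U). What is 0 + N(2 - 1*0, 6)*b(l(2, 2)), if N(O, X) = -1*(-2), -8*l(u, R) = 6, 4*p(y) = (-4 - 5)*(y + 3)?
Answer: 93/4 ≈ 23.250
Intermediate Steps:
p(y) = -27/4 - 9*y/4 (p(y) = ((-4 - 5)*(y + 3))/4 = (-9*(3 + y))/4 = (-27 - 9*y)/4 = -27/4 - 9*y/4)
l(u, R) = -¾ (l(u, R) = -⅛*6 = -¾)
N(O, X) = 2
b(U) = 27/2 + 5*U/2 (b(U) = -2*(U + (-27/4 - 9*U/4)) = -2*(-27/4 - 5*U/4) = 27/2 + 5*U/2)
0 + N(2 - 1*0, 6)*b(l(2, 2)) = 0 + 2*(27/2 + (5/2)*(-¾)) = 0 + 2*(27/2 - 15/8) = 0 + 2*(93/8) = 0 + 93/4 = 93/4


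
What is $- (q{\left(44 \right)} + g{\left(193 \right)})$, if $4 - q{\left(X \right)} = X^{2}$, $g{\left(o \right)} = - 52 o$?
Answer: $11968$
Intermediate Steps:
$q{\left(X \right)} = 4 - X^{2}$
$- (q{\left(44 \right)} + g{\left(193 \right)}) = - (\left(4 - 44^{2}\right) - 10036) = - (\left(4 - 1936\right) - 10036) = - (-1932 - 10036) = \left(-1\right) \left(-11968\right) = 11968$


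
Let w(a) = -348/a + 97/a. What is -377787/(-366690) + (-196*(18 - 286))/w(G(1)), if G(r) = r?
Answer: -6388889261/30679730 ≈ -208.24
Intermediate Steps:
w(a) = -251/a
-377787/(-366690) + (-196*(18 - 286))/w(G(1)) = -377787/(-366690) + (-196*(18 - 286))/((-251/1)) = -377787*(-1/366690) + (-196*(-268))/((-251*1)) = 125929/122230 + 52528/(-251) = 125929/122230 + 52528*(-1/251) = 125929/122230 - 52528/251 = -6388889261/30679730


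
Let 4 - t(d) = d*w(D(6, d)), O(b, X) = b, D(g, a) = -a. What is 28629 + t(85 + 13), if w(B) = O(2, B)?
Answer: 28437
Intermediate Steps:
w(B) = 2
t(d) = 4 - 2*d (t(d) = 4 - d*2 = 4 - 2*d)
28629 + t(85 + 13) = 28629 + (4 - 2*(85 + 13)) = 28629 + (4 - 2*98) = 28629 + (4 - 196) = 28629 - 192 = 28437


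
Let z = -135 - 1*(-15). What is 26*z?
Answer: -3120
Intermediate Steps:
z = -120 (z = -135 + 15 = -120)
26*z = 26*(-120) = -3120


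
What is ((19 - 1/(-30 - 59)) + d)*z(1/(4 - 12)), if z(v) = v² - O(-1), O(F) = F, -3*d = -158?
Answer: 621985/8544 ≈ 72.798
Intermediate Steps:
d = 158/3 (d = -⅓*(-158) = 158/3 ≈ 52.667)
z(v) = 1 + v² (z(v) = v² - 1*(-1) = v² + 1 = 1 + v²)
((19 - 1/(-30 - 59)) + d)*z(1/(4 - 12)) = ((19 - 1/(-30 - 59)) + 158/3)*(1 + (1/(4 - 12))²) = ((19 - 1/(-89)) + 158/3)*(1 + (1/(-8))²) = ((19 - 1*(-1/89)) + 158/3)*(1 + (-⅛)²) = ((19 + 1/89) + 158/3)*(1 + 1/64) = (1692/89 + 158/3)*(65/64) = (19138/267)*(65/64) = 621985/8544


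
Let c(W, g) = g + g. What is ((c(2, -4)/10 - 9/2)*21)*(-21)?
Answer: 23373/10 ≈ 2337.3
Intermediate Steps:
c(W, g) = 2*g
((c(2, -4)/10 - 9/2)*21)*(-21) = (((2*(-4))/10 - 9/2)*21)*(-21) = ((-8*⅒ - 9*½)*21)*(-21) = ((-⅘ - 9/2)*21)*(-21) = -53/10*21*(-21) = -1113/10*(-21) = 23373/10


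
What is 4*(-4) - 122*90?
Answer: -10996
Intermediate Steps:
4*(-4) - 122*90 = -16 - 10980 = -10996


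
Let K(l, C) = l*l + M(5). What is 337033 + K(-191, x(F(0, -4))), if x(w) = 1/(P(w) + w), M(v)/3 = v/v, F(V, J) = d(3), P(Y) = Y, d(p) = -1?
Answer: 373517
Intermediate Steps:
F(V, J) = -1
M(v) = 3 (M(v) = 3*(v/v) = 3*1 = 3)
x(w) = 1/(2*w) (x(w) = 1/(w + w) = 1/(2*w))
K(l, C) = 3 + l² (K(l, C) = l*l + 3 = l² + 3 = 3 + l²)
337033 + K(-191, x(F(0, -4))) = 337033 + (3 + (-191)²) = 337033 + (3 + 36481) = 337033 + 36484 = 373517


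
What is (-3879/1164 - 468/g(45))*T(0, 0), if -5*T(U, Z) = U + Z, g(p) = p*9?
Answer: 0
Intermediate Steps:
g(p) = 9*p
T(U, Z) = -U/5 - Z/5 (T(U, Z) = -(U + Z)/5 = -U/5 - Z/5)
(-3879/1164 - 468/g(45))*T(0, 0) = (-3879/1164 - 468/(9*45))*(-1/5*0 - 1/5*0) = (-3879*1/1164 - 468/405)*(0 + 0) = (-1293/388 - 468*1/405)*0 = (-1293/388 - 52/45)*0 = -78361/17460*0 = 0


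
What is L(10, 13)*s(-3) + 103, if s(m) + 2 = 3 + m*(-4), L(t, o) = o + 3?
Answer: 311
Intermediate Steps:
L(t, o) = 3 + o
s(m) = 1 - 4*m (s(m) = -2 + (3 + m*(-4)) = -2 + (3 - 4*m) = 1 - 4*m)
L(10, 13)*s(-3) + 103 = (3 + 13)*(1 - 4*(-3)) + 103 = 16*(1 + 12) + 103 = 16*13 + 103 = 208 + 103 = 311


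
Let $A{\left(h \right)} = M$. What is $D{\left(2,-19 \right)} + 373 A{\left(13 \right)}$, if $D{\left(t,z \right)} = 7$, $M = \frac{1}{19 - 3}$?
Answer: $\frac{485}{16} \approx 30.313$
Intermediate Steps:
$M = \frac{1}{16} \approx 0.0625$
$A{\left(h \right)} = \frac{1}{16}$
$D{\left(2,-19 \right)} + 373 A{\left(13 \right)} = 7 + 373 \cdot \frac{1}{16} = 7 + \frac{373}{16} = \frac{485}{16}$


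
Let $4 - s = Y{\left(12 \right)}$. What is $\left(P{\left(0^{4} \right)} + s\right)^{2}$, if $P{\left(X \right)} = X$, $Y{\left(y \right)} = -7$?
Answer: $121$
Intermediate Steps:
$s = 11$ ($s = 4 - -7 = 4 + 7 = 11$)
$\left(P{\left(0^{4} \right)} + s\right)^{2} = \left(0^{4} + 11\right)^{2} = \left(0 + 11\right)^{2} = 11^{2} = 121$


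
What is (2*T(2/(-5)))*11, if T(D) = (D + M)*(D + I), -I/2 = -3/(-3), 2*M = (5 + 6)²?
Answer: -79332/25 ≈ -3173.3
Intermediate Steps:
M = 121/2 (M = (5 + 6)²/2 = (½)*11² = (½)*121 = 121/2 ≈ 60.500)
I = -2 (I = -(-6)/(-3) = -(-6)*(-1)/3 = -2*1 = -2)
T(D) = (-2 + D)*(121/2 + D) (T(D) = (D + 121/2)*(D - 2) = (121/2 + D)*(-2 + D) = (-2 + D)*(121/2 + D))
(2*T(2/(-5)))*11 = (2*(-121 + (2/(-5))² + 117*(2/(-5))/2))*11 = (2*(-121 + (2*(-⅕))² + 117*(2*(-⅕))/2))*11 = (2*(-121 + (-⅖)² + (117/2)*(-⅖)))*11 = (2*(-121 + 4/25 - 117/5))*11 = (2*(-3606/25))*11 = -7212/25*11 = -79332/25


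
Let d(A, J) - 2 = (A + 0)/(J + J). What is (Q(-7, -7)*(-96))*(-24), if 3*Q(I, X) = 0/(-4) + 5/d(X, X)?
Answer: 1536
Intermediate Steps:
d(A, J) = 2 + A/(2*J) (d(A, J) = 2 + (A + 0)/(J + J) = 2 + A/((2*J)) = 2 + A*(1/(2*J)) = 2 + A/(2*J))
Q(I, X) = 2/3 (Q(I, X) = (0/(-4) + 5/(2 + X/(2*X)))/3 = (0*(-1/4) + 5/(2 + 1/2))/3 = (0 + 5/(5/2))/3 = (0 + 5*(2/5))/3 = (0 + 2)/3 = (1/3)*2 = 2/3)
(Q(-7, -7)*(-96))*(-24) = ((2/3)*(-96))*(-24) = -64*(-24) = 1536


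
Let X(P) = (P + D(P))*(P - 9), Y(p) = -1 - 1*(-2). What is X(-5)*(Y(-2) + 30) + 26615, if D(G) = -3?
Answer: 30087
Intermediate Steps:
Y(p) = 1 (Y(p) = -1 + 2 = 1)
X(P) = (-9 + P)*(-3 + P) (X(P) = (P - 3)*(P - 9) = (-3 + P)*(-9 + P) = (-9 + P)*(-3 + P))
X(-5)*(Y(-2) + 30) + 26615 = (27 + (-5)**2 - 12*(-5))*(1 + 30) + 26615 = (27 + 25 + 60)*31 + 26615 = 112*31 + 26615 = 3472 + 26615 = 30087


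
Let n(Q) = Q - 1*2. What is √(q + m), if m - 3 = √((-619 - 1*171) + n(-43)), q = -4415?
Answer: √(-4412 + I*√835) ≈ 0.2175 + 66.423*I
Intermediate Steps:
n(Q) = -2 + Q (n(Q) = Q - 2 = -2 + Q)
m = 3 + I*√835 (m = 3 + √((-619 - 1*171) + (-2 - 43)) = 3 + √((-619 - 171) - 45) = 3 + √(-790 - 45) = 3 + √(-835) = 3 + I*√835 ≈ 3.0 + 28.896*I)
√(q + m) = √(-4415 + (3 + I*√835)) = √(-4412 + I*√835)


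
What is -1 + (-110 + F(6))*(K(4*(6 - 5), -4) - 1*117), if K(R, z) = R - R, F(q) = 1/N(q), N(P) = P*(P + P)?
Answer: 102939/8 ≈ 12867.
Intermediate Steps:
N(P) = 2*P² (N(P) = P*(2*P) = 2*P²)
F(q) = 1/(2*q²)
K(R, z) = 0
-1 + (-110 + F(6))*(K(4*(6 - 5), -4) - 1*117) = -1 + (-110 + (½)/6²)*(0 - 1*117) = -1 + (-110 + (½)*(1/36))*(0 - 117) = -1 + (-110 + 1/72)*(-117) = -1 - 7919/72*(-117) = -1 + 102947/8 = 102939/8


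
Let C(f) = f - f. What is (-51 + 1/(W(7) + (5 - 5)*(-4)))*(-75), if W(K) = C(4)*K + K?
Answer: 26700/7 ≈ 3814.3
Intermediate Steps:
C(f) = 0
W(K) = K (W(K) = 0*K + K = 0 + K = K)
(-51 + 1/(W(7) + (5 - 5)*(-4)))*(-75) = (-51 + 1/(7 + (5 - 5)*(-4)))*(-75) = (-51 + 1/(7 + 0*(-4)))*(-75) = (-51 + 1/(7 + 0))*(-75) = (-51 + 1/7)*(-75) = (-51 + ⅐)*(-75) = -356/7*(-75) = 26700/7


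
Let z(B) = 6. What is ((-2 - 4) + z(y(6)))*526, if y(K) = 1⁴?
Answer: 0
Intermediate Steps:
y(K) = 1
((-2 - 4) + z(y(6)))*526 = ((-2 - 4) + 6)*526 = (-6 + 6)*526 = 0*526 = 0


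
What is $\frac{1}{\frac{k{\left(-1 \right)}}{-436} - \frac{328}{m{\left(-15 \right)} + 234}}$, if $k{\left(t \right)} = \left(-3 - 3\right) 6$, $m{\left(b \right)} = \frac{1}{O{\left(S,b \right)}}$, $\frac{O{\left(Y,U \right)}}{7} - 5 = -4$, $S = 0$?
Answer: $- \frac{178651}{235513} \approx -0.75856$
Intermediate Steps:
$O{\left(Y,U \right)} = 7$ ($O{\left(Y,U \right)} = 35 + 7 \left(-4\right) = 35 - 28 = 7$)
$m{\left(b \right)} = \frac{1}{7}$
$k{\left(t \right)} = -36$ ($k{\left(t \right)} = \left(-6\right) 6 = -36$)
$\frac{1}{\frac{k{\left(-1 \right)}}{-436} - \frac{328}{m{\left(-15 \right)} + 234}} = \frac{1}{- \frac{36}{-436} - \frac{328}{\frac{1}{7} + 234}} = \frac{1}{\left(-36\right) \left(- \frac{1}{436}\right) - \frac{328}{\frac{1639}{7}}} = \frac{1}{\frac{9}{109} - \frac{2296}{1639}} = \frac{1}{- \frac{235513}{178651}} = - \frac{178651}{235513}$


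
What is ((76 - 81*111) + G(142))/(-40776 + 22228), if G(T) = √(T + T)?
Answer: 8915/18548 - √71/9274 ≈ 0.47974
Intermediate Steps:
G(T) = √2*√T (G(T) = √(2*T) = √2*√T)
((76 - 81*111) + G(142))/(-40776 + 22228) = ((76 - 81*111) + √2*√142)/(-40776 + 22228) = ((76 - 8991) + 2*√71)/(-18548) = (-8915 + 2*√71)*(-1/18548) = 8915/18548 - √71/9274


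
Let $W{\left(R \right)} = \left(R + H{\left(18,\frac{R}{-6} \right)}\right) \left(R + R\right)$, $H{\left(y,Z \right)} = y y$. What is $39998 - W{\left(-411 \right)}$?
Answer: $-31516$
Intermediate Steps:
$H{\left(y,Z \right)} = y^{2}$
$W{\left(R \right)} = 2 R \left(324 + R\right)$ ($W{\left(R \right)} = \left(R + 18^{2}\right) \left(R + R\right) = \left(R + 324\right) 2 R = \left(324 + R\right) 2 R = 2 R \left(324 + R\right)$)
$39998 - W{\left(-411 \right)} = 39998 - 2 \left(-411\right) \left(324 - 411\right) = 39998 - 2 \left(-411\right) \left(-87\right) = 39998 - 71514 = -31516$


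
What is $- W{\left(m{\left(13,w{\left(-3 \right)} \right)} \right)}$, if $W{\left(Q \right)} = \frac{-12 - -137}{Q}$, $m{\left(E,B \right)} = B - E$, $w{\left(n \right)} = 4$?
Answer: $\frac{125}{9} \approx 13.889$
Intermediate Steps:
$W{\left(Q \right)} = \frac{125}{Q}$ ($W{\left(Q \right)} = \frac{-12 + 137}{Q} = \frac{125}{Q}$)
$- W{\left(m{\left(13,w{\left(-3 \right)} \right)} \right)} = - \frac{125}{4 - 13} = - \frac{125}{-9} = - \frac{125 \left(-1\right)}{9} = \left(-1\right) \left(- \frac{125}{9}\right) = \frac{125}{9}$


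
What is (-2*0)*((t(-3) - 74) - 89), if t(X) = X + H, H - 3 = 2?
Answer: 0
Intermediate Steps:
H = 5 (H = 3 + 2 = 5)
t(X) = 5 + X (t(X) = X + 5 = 5 + X)
(-2*0)*((t(-3) - 74) - 89) = (-2*0)*(((5 - 3) - 74) - 89) = 0*((2 - 74) - 89) = 0*(-72 - 89) = 0*(-161) = 0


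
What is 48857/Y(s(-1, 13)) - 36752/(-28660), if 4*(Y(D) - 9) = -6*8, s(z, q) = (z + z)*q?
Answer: -350032841/21495 ≈ -16284.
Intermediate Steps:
s(z, q) = 2*q*z (s(z, q) = (2*z)*q = 2*q*z)
Y(D) = -3 (Y(D) = 9 + (-6*8)/4 = 9 + (¼)*(-48) = 9 - 12 = -3)
48857/Y(s(-1, 13)) - 36752/(-28660) = 48857/(-3) - 36752/(-28660) = 48857*(-⅓) - 36752*(-1/28660) = -48857/3 + 9188/7165 = -350032841/21495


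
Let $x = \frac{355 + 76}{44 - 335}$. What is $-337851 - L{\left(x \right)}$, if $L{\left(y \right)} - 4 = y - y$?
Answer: $-337855$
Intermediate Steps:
$x = - \frac{431}{291}$ ($x = \frac{431}{-291} = 431 \left(- \frac{1}{291}\right) = - \frac{431}{291} \approx -1.4811$)
$L{\left(y \right)} = 4$ ($L{\left(y \right)} = 4 + \left(y - y\right) = 4 + 0 = 4$)
$-337851 - L{\left(x \right)} = -337851 - 4 = -337855$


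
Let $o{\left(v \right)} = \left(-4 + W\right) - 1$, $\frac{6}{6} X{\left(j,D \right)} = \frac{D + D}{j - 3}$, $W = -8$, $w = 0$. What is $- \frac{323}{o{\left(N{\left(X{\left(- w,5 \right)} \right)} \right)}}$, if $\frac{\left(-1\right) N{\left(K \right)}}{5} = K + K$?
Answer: $\frac{323}{13} \approx 24.846$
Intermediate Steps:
$X{\left(j,D \right)} = \frac{2 D}{-3 + j}$ ($X{\left(j,D \right)} = \frac{D + D}{j - 3} = \frac{2 D}{-3 + j}$)
$N{\left(K \right)} = - 10 K$ ($N{\left(K \right)} = - 5 \left(K + K\right) = - 5 \cdot 2 K = - 10 K$)
$o{\left(v \right)} = -13$ ($o{\left(v \right)} = \left(-4 - 8\right) - 1 = -12 - 1 = -13$)
$- \frac{323}{o{\left(N{\left(X{\left(- w,5 \right)} \right)} \right)}} = - \frac{323}{-13} = \left(-323\right) \left(- \frac{1}{13}\right) = \frac{323}{13}$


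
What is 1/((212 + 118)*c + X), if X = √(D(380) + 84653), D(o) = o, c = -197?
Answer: -65010/4226215067 - √85033/4226215067 ≈ -1.5452e-5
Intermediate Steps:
X = √85033 (X = √(380 + 84653) = √85033 ≈ 291.60)
1/((212 + 118)*c + X) = 1/((212 + 118)*(-197) + √85033) = 1/(330*(-197) + √85033) = 1/(-65010 + √85033)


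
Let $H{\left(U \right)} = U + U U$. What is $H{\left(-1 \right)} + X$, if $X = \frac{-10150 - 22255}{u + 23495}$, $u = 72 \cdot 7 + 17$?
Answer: $- \frac{32405}{24016} \approx -1.3493$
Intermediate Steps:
$u = 521$ ($u = 504 + 17 = 521$)
$H{\left(U \right)} = U + U^{2}$
$X = - \frac{32405}{24016}$ ($X = \frac{-10150 - 22255}{521 + 23495} = - \frac{32405}{24016} \approx -1.3493$)
$H{\left(-1 \right)} + X = - (1 - 1) - \frac{32405}{24016} = \left(-1\right) 0 - \frac{32405}{24016} = 0 - \frac{32405}{24016} = - \frac{32405}{24016}$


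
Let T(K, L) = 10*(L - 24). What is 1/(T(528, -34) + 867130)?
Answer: 1/866550 ≈ 1.1540e-6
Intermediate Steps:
T(K, L) = -240 + 10*L (T(K, L) = 10*(-24 + L) = -240 + 10*L)
1/(T(528, -34) + 867130) = 1/((-240 + 10*(-34)) + 867130) = 1/((-240 - 340) + 867130) = 1/(-580 + 867130) = 1/866550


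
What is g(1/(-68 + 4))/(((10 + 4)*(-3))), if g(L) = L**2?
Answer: -1/172032 ≈ -5.8129e-6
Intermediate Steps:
g(1/(-68 + 4))/(((10 + 4)*(-3))) = (1/(-68 + 4))**2/(((10 + 4)*(-3))) = (1/(-64))**2/((14*(-3))) = (-1/64)**2/(-42) = (1/4096)*(-1/42) = -1/172032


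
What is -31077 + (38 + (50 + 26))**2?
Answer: -18081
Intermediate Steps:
-31077 + (38 + (50 + 26))**2 = -31077 + (38 + 76)**2 = -31077 + 114**2 = -31077 + 12996 = -18081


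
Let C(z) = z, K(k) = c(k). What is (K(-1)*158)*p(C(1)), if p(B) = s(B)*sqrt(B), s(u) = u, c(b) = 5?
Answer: 790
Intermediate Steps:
K(k) = 5
p(B) = B**(3/2) (p(B) = B*sqrt(B) = B**(3/2))
(K(-1)*158)*p(C(1)) = (5*158)*1**(3/2) = 790*1 = 790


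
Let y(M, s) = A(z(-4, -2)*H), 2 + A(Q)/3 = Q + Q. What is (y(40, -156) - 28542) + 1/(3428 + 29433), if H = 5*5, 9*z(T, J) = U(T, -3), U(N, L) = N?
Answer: -2820919681/98583 ≈ -28615.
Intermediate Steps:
z(T, J) = T/9
H = 25
A(Q) = -6 + 6*Q (A(Q) = -6 + 3*(Q + Q) = -6 + 3*(2*Q) = -6 + 6*Q)
y(M, s) = -218/3 (y(M, s) = -6 + 6*(((⅑)*(-4))*25) = -6 + 6*(-4/9*25) = -6 + 6*(-100/9) = -6 - 200/3 = -218/3)
(y(40, -156) - 28542) + 1/(3428 + 29433) = (-218/3 - 28542) + 1/(3428 + 29433) = -85844/3 + 1/32861 = -2820919681/98583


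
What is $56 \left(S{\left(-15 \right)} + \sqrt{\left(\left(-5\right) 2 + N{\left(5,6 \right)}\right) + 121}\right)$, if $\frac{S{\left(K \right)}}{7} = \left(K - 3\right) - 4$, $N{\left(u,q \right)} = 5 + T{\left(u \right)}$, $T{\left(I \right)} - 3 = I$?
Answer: $-8624 + 112 \sqrt{31} \approx -8000.4$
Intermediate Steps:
$T{\left(I \right)} = 3 + I$
$N{\left(u,q \right)} = 8 + u$ ($N{\left(u,q \right)} = 5 + \left(3 + u\right) = 8 + u$)
$S{\left(K \right)} = -49 + 7 K$ ($S{\left(K \right)} = 7 \left(\left(K - 3\right) - 4\right) = 7 \left(\left(-3 + K\right) - 4\right) = 7 \left(-7 + K\right) = -49 + 7 K$)
$56 \left(S{\left(-15 \right)} + \sqrt{\left(\left(-5\right) 2 + N{\left(5,6 \right)}\right) + 121}\right) = 56 \left(\left(-49 + 7 \left(-15\right)\right) + \sqrt{\left(\left(-5\right) 2 + \left(8 + 5\right)\right) + 121}\right) = 56 \left(\left(-49 - 105\right) + \sqrt{\left(-10 + 13\right) + 121}\right) = 56 \left(-154 + \sqrt{3 + 121}\right) = 56 \left(-154 + \sqrt{124}\right) = 56 \left(-154 + 2 \sqrt{31}\right) = -8624 + 112 \sqrt{31}$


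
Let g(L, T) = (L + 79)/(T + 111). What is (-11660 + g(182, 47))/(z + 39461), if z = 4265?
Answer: -1842019/6908708 ≈ -0.26662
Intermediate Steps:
g(L, T) = (79 + L)/(111 + T)
(-11660 + g(182, 47))/(z + 39461) = (-11660 + (79 + 182)/(111 + 47))/(4265 + 39461) = (-11660 + 261/158)/43726 = (-11660 + (1/158)*261)*(1/43726) = (-11660 + 261/158)*(1/43726) = -1842019/158*1/43726 = -1842019/6908708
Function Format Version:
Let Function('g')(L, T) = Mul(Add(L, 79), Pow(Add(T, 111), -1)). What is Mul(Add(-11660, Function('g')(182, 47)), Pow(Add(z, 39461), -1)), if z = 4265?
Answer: Rational(-1842019, 6908708) ≈ -0.26662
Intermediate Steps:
Function('g')(L, T) = Mul(Pow(Add(111, T), -1), Add(79, L)) (Function('g')(L, T) = Mul(Add(79, L), Pow(Add(111, T), -1)) = Mul(Pow(Add(111, T), -1), Add(79, L)))
Mul(Add(-11660, Function('g')(182, 47)), Pow(Add(z, 39461), -1)) = Mul(Add(-11660, Mul(Pow(Add(111, 47), -1), Add(79, 182))), Pow(Add(4265, 39461), -1)) = Mul(Add(-11660, Mul(Pow(158, -1), 261)), Pow(43726, -1)) = Mul(Add(-11660, Mul(Rational(1, 158), 261)), Rational(1, 43726)) = Mul(Add(-11660, Rational(261, 158)), Rational(1, 43726)) = Mul(Rational(-1842019, 158), Rational(1, 43726)) = Rational(-1842019, 6908708)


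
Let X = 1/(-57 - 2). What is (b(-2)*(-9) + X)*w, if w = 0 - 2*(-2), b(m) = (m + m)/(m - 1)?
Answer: -2836/59 ≈ -48.068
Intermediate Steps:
b(m) = 2*m/(-1 + m) (b(m) = (2*m)/(-1 + m) = 2*m/(-1 + m))
X = -1/59 (X = 1/(-59) = -1/59 ≈ -0.016949)
w = 4 (w = 0 + 4 = 4)
(b(-2)*(-9) + X)*w = ((2*(-2)/(-1 - 2))*(-9) - 1/59)*4 = ((2*(-2)/(-3))*(-9) - 1/59)*4 = ((2*(-2)*(-⅓))*(-9) - 1/59)*4 = ((4/3)*(-9) - 1/59)*4 = (-12 - 1/59)*4 = -709/59*4 = -2836/59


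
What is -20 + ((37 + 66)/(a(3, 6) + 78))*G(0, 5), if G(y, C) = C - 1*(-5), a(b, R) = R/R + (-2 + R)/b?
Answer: -1730/241 ≈ -7.1784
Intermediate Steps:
a(b, R) = 1 + (-2 + R)/b
G(y, C) = 5 + C (G(y, C) = C + 5 = 5 + C)
-20 + ((37 + 66)/(a(3, 6) + 78))*G(0, 5) = -20 + ((37 + 66)/((-2 + 6 + 3)/3 + 78))*(5 + 5) = -20 + (103/((1/3)*7 + 78))*10 = -20 + (103/(7/3 + 78))*10 = -20 + (103/(241/3))*10 = -20 + (103*(3/241))*10 = -20 + (309/241)*10 = -20 + 3090/241 = -1730/241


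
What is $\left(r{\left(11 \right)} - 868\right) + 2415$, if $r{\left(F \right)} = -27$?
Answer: $1520$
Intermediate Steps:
$\left(r{\left(11 \right)} - 868\right) + 2415 = \left(-27 - 868\right) + 2415 = -895 + 2415 = 1520$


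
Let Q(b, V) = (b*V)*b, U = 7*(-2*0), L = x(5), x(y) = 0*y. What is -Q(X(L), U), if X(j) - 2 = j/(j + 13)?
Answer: 0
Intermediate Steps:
x(y) = 0
L = 0
U = 0 (U = 7*0 = 0)
X(j) = 2 + j/(13 + j) (X(j) = 2 + j/(j + 13) = 2 + j/(13 + j))
Q(b, V) = V*b² (Q(b, V) = (V*b)*b = V*b²)
-Q(X(L), U) = -0*((26 + 3*0)/(13 + 0))² = -0*((26 + 0)/13)² = -0*((1/13)*26)² = -0*2² = -0*4 = -1*0 = 0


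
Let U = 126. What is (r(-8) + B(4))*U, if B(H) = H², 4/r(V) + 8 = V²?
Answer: 2025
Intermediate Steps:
r(V) = 4/(-8 + V²)
(r(-8) + B(4))*U = (4/(-8 + (-8)²) + 4²)*126 = (4/(-8 + 64) + 16)*126 = (4/56 + 16)*126 = (4*(1/56) + 16)*126 = (1/14 + 16)*126 = (225/14)*126 = 2025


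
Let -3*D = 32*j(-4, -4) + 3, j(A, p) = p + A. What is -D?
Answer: -253/3 ≈ -84.333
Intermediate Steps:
j(A, p) = A + p
D = 253/3 (D = -(32*(-4 - 4) + 3)/3 = -(32*(-8) + 3)/3 = -(-256 + 3)/3 = -⅓*(-253) = 253/3 ≈ 84.333)
-D = -1*253/3 = -253/3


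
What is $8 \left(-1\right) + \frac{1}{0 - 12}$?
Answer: $- \frac{97}{12} \approx -8.0833$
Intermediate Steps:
$8 \left(-1\right) + \frac{1}{0 - 12} = -8 + \frac{1}{-12} = -8 - \frac{1}{12} = - \frac{97}{12}$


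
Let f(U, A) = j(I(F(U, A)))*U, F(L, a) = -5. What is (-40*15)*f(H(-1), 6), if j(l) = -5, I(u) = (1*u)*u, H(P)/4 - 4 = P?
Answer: 36000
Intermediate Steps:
H(P) = 16 + 4*P
I(u) = u**2 (I(u) = u*u = u**2)
f(U, A) = -5*U
(-40*15)*f(H(-1), 6) = (-40*15)*(-5*(16 + 4*(-1))) = -(-3000)*(16 - 4) = -(-3000)*12 = -600*(-60) = 36000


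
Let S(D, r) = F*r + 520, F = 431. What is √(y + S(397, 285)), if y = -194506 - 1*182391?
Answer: I*√253542 ≈ 503.53*I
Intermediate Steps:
S(D, r) = 520 + 431*r (S(D, r) = 431*r + 520 = 520 + 431*r)
y = -376897 (y = -194506 - 182391 = -376897)
√(y + S(397, 285)) = √(-376897 + (520 + 431*285)) = √(-376897 + (520 + 122835)) = √(-376897 + 123355) = √(-253542) = I*√253542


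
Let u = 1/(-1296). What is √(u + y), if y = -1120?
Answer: I*√1451521/36 ≈ 33.466*I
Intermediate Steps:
u = -1/1296 ≈ -0.00077160
√(u + y) = √(-1/1296 - 1120) = √(-1451521/1296) = I*√1451521/36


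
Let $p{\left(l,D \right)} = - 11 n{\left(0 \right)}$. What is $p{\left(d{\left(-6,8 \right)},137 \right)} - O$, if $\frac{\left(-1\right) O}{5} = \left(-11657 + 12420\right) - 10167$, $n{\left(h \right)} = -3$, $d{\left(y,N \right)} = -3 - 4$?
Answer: $-46987$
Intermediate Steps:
$d{\left(y,N \right)} = -7$
$p{\left(l,D \right)} = 33$ ($p{\left(l,D \right)} = \left(-11\right) \left(-3\right) = 33$)
$O = 47020$ ($O = - 5 \left(\left(-11657 + 12420\right) - 10167\right) = - 5 \left(763 - 10167\right) = \left(-5\right) \left(-9404\right) = 47020$)
$p{\left(d{\left(-6,8 \right)},137 \right)} - O = 33 - 47020 = -46987$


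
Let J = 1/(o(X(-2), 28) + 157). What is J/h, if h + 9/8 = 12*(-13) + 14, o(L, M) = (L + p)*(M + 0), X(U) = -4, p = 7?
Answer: -8/275945 ≈ -2.8991e-5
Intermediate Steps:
o(L, M) = M*(7 + L) (o(L, M) = (L + 7)*(M + 0) = (7 + L)*M = M*(7 + L))
J = 1/241 (J = 1/(28*(7 - 4) + 157) = 1/(28*3 + 157) = 1/(84 + 157) = 1/241 ≈ 0.0041494)
h = -1145/8 (h = -9/8 + (12*(-13) + 14) = -9/8 + (-156 + 14) = -9/8 - 142 = -1145/8 ≈ -143.13)
J/h = 1/(241*(-1145/8)) = (1/241)*(-8/1145) = -8/275945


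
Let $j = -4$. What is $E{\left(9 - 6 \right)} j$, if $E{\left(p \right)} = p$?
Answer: $-12$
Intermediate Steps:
$E{\left(9 - 6 \right)} j = \left(9 - 6\right) \left(-4\right) = 3 \left(-4\right) = -12$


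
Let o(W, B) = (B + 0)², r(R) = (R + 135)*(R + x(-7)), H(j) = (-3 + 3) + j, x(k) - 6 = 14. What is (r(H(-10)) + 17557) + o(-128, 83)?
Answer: 25696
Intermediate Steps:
x(k) = 20 (x(k) = 6 + 14 = 20)
H(j) = j (H(j) = 0 + j = j)
r(R) = (20 + R)*(135 + R) (r(R) = (R + 135)*(R + 20) = (135 + R)*(20 + R) = (20 + R)*(135 + R))
o(W, B) = B²
(r(H(-10)) + 17557) + o(-128, 83) = ((2700 + (-10)² + 155*(-10)) + 17557) + 83² = ((2700 + 100 - 1550) + 17557) + 6889 = (1250 + 17557) + 6889 = 18807 + 6889 = 25696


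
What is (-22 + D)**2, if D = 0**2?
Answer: 484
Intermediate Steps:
D = 0
(-22 + D)**2 = (-22 + 0)**2 = (-22)**2 = 484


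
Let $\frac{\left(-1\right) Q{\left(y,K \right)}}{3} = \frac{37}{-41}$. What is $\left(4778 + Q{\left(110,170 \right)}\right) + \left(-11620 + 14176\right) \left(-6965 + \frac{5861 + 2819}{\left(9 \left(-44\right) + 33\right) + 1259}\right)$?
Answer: $- \frac{2914771679}{164} \approx -1.7773 \cdot 10^{7}$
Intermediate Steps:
$Q{\left(y,K \right)} = \frac{111}{41}$ ($Q{\left(y,K \right)} = - 3 \frac{37}{-41} = - 3 \cdot 37 \left(- \frac{1}{41}\right) = \left(-3\right) \left(- \frac{37}{41}\right) = \frac{111}{41}$)
$\left(4778 + Q{\left(110,170 \right)}\right) + \left(-11620 + 14176\right) \left(-6965 + \frac{5861 + 2819}{\left(9 \left(-44\right) + 33\right) + 1259}\right) = \left(4778 + \frac{111}{41}\right) + \left(-11620 + 14176\right) \left(-6965 + \frac{5861 + 2819}{\left(9 \left(-44\right) + 33\right) + 1259}\right) = \frac{196009}{41} + 2556 \left(-6965 + \frac{8680}{\left(-396 + 33\right) + 1259}\right) = \frac{196009}{41} + 2556 \left(-6965 + \frac{8680}{-363 + 1259}\right) = \frac{196009}{41} + 2556 \left(-6965 + \frac{8680}{896}\right) = \frac{196009}{41} + 2556 \left(-6965 + 8680 \cdot \frac{1}{896}\right) = \frac{196009}{41} + 2556 \left(-6965 + \frac{155}{16}\right) = \frac{196009}{41} + 2556 \left(- \frac{111285}{16}\right) = \frac{196009}{41} - \frac{71111115}{4} = - \frac{2914771679}{164}$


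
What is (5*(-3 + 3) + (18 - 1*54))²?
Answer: 1296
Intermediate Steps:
(5*(-3 + 3) + (18 - 1*54))² = (5*0 + (18 - 54))² = (0 - 36)² = (-36)² = 1296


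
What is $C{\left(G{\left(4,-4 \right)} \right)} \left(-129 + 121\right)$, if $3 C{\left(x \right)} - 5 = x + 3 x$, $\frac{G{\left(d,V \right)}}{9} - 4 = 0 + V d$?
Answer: $\frac{3416}{3} \approx 1138.7$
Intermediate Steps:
$G{\left(d,V \right)} = 36 + 9 V d$ ($G{\left(d,V \right)} = 36 + 9 \left(0 + V d\right) = 36 + 9 V d$)
$C{\left(x \right)} = \frac{5}{3} + \frac{4 x}{3}$ ($C{\left(x \right)} = \frac{5}{3} + \frac{x + 3 x}{3} = \frac{5}{3} + \frac{4 x}{3}$)
$C{\left(G{\left(4,-4 \right)} \right)} \left(-129 + 121\right) = \left(\frac{5}{3} + \frac{4 \left(36 + 9 \left(-4\right) 4\right)}{3}\right) \left(-129 + 121\right) = \left(\frac{5}{3} + \frac{4 \left(36 - 144\right)}{3}\right) \left(-8\right) = \left(\frac{5}{3} + \frac{4}{3} \left(-108\right)\right) \left(-8\right) = \left(\frac{5}{3} - 144\right) \left(-8\right) = \left(- \frac{427}{3}\right) \left(-8\right) = \frac{3416}{3}$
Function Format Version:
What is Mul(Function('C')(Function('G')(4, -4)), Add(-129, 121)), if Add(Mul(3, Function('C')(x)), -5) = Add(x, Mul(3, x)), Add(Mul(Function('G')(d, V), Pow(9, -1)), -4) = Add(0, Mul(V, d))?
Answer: Rational(3416, 3) ≈ 1138.7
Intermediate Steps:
Function('G')(d, V) = Add(36, Mul(9, V, d)) (Function('G')(d, V) = Add(36, Mul(9, Add(0, Mul(V, d)))) = Add(36, Mul(9, Mul(V, d))) = Add(36, Mul(9, V, d)))
Function('C')(x) = Add(Rational(5, 3), Mul(Rational(4, 3), x)) (Function('C')(x) = Add(Rational(5, 3), Mul(Rational(1, 3), Add(x, Mul(3, x)))) = Add(Rational(5, 3), Mul(Rational(1, 3), Mul(4, x))) = Add(Rational(5, 3), Mul(Rational(4, 3), x)))
Mul(Function('C')(Function('G')(4, -4)), Add(-129, 121)) = Mul(Add(Rational(5, 3), Mul(Rational(4, 3), Add(36, Mul(9, -4, 4)))), Add(-129, 121)) = Mul(Add(Rational(5, 3), Mul(Rational(4, 3), Add(36, -144))), -8) = Mul(Add(Rational(5, 3), Mul(Rational(4, 3), -108)), -8) = Mul(Add(Rational(5, 3), -144), -8) = Mul(Rational(-427, 3), -8) = Rational(3416, 3)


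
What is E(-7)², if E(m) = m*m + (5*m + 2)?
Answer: 256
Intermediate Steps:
E(m) = 2 + m² + 5*m (E(m) = m² + (2 + 5*m) = 2 + m² + 5*m)
E(-7)² = (2 + (-7)² + 5*(-7))² = (2 + 49 - 35)² = 16² = 256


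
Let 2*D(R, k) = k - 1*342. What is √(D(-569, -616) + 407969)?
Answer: 17*√1410 ≈ 638.35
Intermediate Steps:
D(R, k) = -171 + k/2 (D(R, k) = (k - 1*342)/2 = (k - 342)/2 = (-342 + k)/2 = -171 + k/2)
√(D(-569, -616) + 407969) = √((-171 + (½)*(-616)) + 407969) = √((-171 - 308) + 407969) = √(-479 + 407969) = √407490 = 17*√1410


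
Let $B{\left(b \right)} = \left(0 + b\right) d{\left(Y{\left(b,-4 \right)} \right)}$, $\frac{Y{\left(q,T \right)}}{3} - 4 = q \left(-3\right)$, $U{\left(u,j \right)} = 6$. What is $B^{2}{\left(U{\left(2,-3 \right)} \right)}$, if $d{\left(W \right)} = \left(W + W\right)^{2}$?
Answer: $1792336896$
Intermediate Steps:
$Y{\left(q,T \right)} = 12 - 9 q$ ($Y{\left(q,T \right)} = 12 + 3 q \left(-3\right) = 12 + 3 \left(- 3 q\right) = 12 - 9 q$)
$d{\left(W \right)} = 4 W^{2}$ ($d{\left(W \right)} = \left(2 W\right)^{2} = 4 W^{2}$)
$B{\left(b \right)} = 4 b \left(12 - 9 b\right)^{2}$ ($B{\left(b \right)} = \left(0 + b\right) 4 \left(12 - 9 b\right)^{2} = b 4 \left(12 - 9 b\right)^{2} = 4 b \left(12 - 9 b\right)^{2}$)
$B^{2}{\left(U{\left(2,-3 \right)} \right)} = \left(36 \cdot 6 \left(-4 + 3 \cdot 6\right)^{2}\right)^{2} = \left(36 \cdot 6 \left(-4 + 18\right)^{2}\right)^{2} = \left(36 \cdot 6 \cdot 14^{2}\right)^{2} = \left(36 \cdot 6 \cdot 196\right)^{2} = 42336^{2} = 1792336896$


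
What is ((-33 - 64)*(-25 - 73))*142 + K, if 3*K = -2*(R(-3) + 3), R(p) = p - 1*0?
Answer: 1349852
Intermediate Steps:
R(p) = p (R(p) = p + 0 = p)
K = 0 (K = (-2*(-3 + 3))/3 = (-2*0)/3 = (1/3)*0 = 0)
((-33 - 64)*(-25 - 73))*142 + K = ((-33 - 64)*(-25 - 73))*142 + 0 = -97*(-98)*142 + 0 = 9506*142 + 0 = 1349852 + 0 = 1349852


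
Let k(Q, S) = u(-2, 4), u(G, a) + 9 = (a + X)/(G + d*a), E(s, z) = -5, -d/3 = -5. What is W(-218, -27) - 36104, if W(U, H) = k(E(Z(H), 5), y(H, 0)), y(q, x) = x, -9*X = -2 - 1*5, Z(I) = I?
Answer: -18850943/522 ≈ -36113.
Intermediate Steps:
d = 15 (d = -3*(-5) = 15)
X = 7/9 (X = -(-2 - 1*5)/9 = -(-2 - 5)/9 = -⅑*(-7) = 7/9 ≈ 0.77778)
u(G, a) = -9 + (7/9 + a)/(G + 15*a) (u(G, a) = -9 + (a + 7/9)/(G + 15*a) = -9 + (7/9 + a)/(G + 15*a))
k(Q, S) = -4655/522 (k(Q, S) = (7 - 1206*4 - 81*(-2))/(9*(-2 + 15*4)) = (7 - 4824 + 162)/(9*(-2 + 60)) = (⅑)*(-4655)/58 = (⅑)*(1/58)*(-4655) = -4655/522)
W(U, H) = -4655/522
W(-218, -27) - 36104 = -4655/522 - 36104 = -18850943/522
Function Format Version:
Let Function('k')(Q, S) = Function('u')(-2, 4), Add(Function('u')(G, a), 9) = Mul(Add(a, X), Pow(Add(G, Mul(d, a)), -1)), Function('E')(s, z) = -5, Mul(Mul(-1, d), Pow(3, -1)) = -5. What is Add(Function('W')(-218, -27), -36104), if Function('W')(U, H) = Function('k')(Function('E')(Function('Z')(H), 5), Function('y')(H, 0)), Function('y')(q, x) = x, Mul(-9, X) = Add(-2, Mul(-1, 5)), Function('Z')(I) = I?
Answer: Rational(-18850943, 522) ≈ -36113.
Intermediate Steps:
d = 15 (d = Mul(-3, -5) = 15)
X = Rational(7, 9) (X = Mul(Rational(-1, 9), Add(-2, Mul(-1, 5))) = Mul(Rational(-1, 9), Add(-2, -5)) = Mul(Rational(-1, 9), -7) = Rational(7, 9) ≈ 0.77778)
Function('u')(G, a) = Add(-9, Mul(Pow(Add(G, Mul(15, a)), -1), Add(Rational(7, 9), a))) (Function('u')(G, a) = Add(-9, Mul(Add(a, Rational(7, 9)), Pow(Add(G, Mul(15, a)), -1))) = Add(-9, Mul(Add(Rational(7, 9), a), Pow(Add(G, Mul(15, a)), -1))) = Add(-9, Mul(Pow(Add(G, Mul(15, a)), -1), Add(Rational(7, 9), a))))
Function('k')(Q, S) = Rational(-4655, 522) (Function('k')(Q, S) = Mul(Rational(1, 9), Pow(Add(-2, Mul(15, 4)), -1), Add(7, Mul(-1206, 4), Mul(-81, -2))) = Mul(Rational(1, 9), Pow(Add(-2, 60), -1), Add(7, -4824, 162)) = Mul(Rational(1, 9), Pow(58, -1), -4655) = Mul(Rational(1, 9), Rational(1, 58), -4655) = Rational(-4655, 522))
Function('W')(U, H) = Rational(-4655, 522)
Add(Function('W')(-218, -27), -36104) = Add(Rational(-4655, 522), -36104) = Rational(-18850943, 522)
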